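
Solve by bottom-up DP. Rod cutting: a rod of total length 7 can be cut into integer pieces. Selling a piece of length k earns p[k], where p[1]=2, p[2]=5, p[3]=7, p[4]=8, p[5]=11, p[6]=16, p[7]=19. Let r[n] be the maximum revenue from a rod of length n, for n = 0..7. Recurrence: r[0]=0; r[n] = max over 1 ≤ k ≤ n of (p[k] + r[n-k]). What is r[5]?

12

   n    0    1    2    3    4    5    6    7
r[n]    0    2    5    7   10   12   16   19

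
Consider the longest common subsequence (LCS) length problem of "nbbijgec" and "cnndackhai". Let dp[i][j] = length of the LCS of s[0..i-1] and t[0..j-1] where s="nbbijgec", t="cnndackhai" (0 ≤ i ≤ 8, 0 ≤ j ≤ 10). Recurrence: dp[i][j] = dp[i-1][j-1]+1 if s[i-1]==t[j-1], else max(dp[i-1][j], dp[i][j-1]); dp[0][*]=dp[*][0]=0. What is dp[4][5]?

1

   ''  c  n  n  d  a  c  k  h  a  i
''  0  0  0  0  0  0  0  0  0  0  0
 n  0  0  1  1  1  1  1  1  1  1  1
 b  0  0  1  1  1  1  1  1  1  1  1
 b  0  0  1  1  1  1  1  1  1  1  1
 i  0  0  1  1  1  1  1  1  1  1  2
 j  0  0  1  1  1  1  1  1  1  1  2
 g  0  0  1  1  1  1  1  1  1  1  2
 e  0  0  1  1  1  1  1  1  1  1  2
 c  0  1  1  1  1  1  2  2  2  2  2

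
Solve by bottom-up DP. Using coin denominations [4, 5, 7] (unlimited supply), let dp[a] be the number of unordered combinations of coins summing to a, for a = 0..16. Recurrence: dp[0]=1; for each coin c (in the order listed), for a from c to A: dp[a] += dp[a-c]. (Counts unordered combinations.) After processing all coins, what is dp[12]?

2

after  coin     0     1     2     3     4     5     6     7     8     9    10    11    12    13    14    15    16
          4     1     0     0     0     1     0     0     0     1     0     0     0     1     0     0     0     1
          5     1     0     0     0     1     1     0     0     1     1     1     0     1     1     1     1     1
          7     1     0     0     0     1     1     0     1     1     1     1     1     2     1     2     2     2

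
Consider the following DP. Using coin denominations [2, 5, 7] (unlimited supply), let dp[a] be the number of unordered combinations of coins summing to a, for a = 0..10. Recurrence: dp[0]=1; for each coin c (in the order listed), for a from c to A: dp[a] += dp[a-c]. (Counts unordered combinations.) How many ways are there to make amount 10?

after  coin     0     1     2     3     4     5     6     7     8     9    10
          2     1     0     1     0     1     0     1     0     1     0     1
          5     1     0     1     0     1     1     1     1     1     1     2
          7     1     0     1     0     1     1     1     2     1     2     2

2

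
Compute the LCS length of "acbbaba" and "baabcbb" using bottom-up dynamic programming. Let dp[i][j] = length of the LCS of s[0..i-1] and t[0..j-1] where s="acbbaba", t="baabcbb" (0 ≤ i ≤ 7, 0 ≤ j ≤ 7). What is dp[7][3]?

3

   ''  b  a  a  b  c  b  b
''  0  0  0  0  0  0  0  0
 a  0  0  1  1  1  1  1  1
 c  0  0  1  1  1  2  2  2
 b  0  1  1  1  2  2  3  3
 b  0  1  1  1  2  2  3  4
 a  0  1  2  2  2  2  3  4
 b  0  1  2  2  3  3  3  4
 a  0  1  2  3  3  3  3  4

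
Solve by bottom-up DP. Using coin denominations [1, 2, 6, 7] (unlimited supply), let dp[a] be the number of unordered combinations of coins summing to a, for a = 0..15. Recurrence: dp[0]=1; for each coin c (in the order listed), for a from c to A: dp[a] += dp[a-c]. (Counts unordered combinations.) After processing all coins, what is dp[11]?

12

after  coin     0     1     2     3     4     5     6     7     8     9    10    11    12    13    14    15
          1     1     1     1     1     1     1     1     1     1     1     1     1     1     1     1     1
          2     1     1     2     2     3     3     4     4     5     5     6     6     7     7     8     8
          6     1     1     2     2     3     3     5     5     7     7     9     9    12    12    15    15
          7     1     1     2     2     3     3     5     6     8     9    11    12    15    17    21    23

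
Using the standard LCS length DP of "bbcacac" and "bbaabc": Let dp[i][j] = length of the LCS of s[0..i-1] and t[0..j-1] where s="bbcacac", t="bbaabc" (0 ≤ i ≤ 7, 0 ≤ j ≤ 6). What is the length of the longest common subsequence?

   ''  b  b  a  a  b  c
''  0  0  0  0  0  0  0
 b  0  1  1  1  1  1  1
 b  0  1  2  2  2  2  2
 c  0  1  2  2  2  2  3
 a  0  1  2  3  3  3  3
 c  0  1  2  3  3  3  4
 a  0  1  2  3  4  4  4
 c  0  1  2  3  4  4  5

5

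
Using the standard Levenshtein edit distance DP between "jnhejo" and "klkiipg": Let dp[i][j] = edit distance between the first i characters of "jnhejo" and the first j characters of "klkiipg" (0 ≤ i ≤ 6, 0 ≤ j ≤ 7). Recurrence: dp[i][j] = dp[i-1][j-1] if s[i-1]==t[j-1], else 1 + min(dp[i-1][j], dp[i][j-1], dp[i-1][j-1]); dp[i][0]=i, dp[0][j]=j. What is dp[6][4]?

   ''  k  l  k  i  i  p  g
''  0  1  2  3  4  5  6  7
 j  1  1  2  3  4  5  6  7
 n  2  2  2  3  4  5  6  7
 h  3  3  3  3  4  5  6  7
 e  4  4  4  4  4  5  6  7
 j  5  5  5  5  5  5  6  7
 o  6  6  6  6  6  6  6  7

6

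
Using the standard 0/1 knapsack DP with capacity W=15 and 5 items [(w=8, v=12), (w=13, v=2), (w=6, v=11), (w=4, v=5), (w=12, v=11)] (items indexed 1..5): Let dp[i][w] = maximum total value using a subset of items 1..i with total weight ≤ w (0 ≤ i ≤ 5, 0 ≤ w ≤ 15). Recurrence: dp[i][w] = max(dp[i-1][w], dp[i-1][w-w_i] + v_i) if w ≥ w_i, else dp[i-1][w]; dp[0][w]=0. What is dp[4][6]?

i\w   0   1   2   3   4   5   6   7   8   9  10  11  12  13  14  15
  0   0   0   0   0   0   0   0   0   0   0   0   0   0   0   0   0
  1   0   0   0   0   0   0   0   0  12  12  12  12  12  12  12  12
  2   0   0   0   0   0   0   0   0  12  12  12  12  12  12  12  12
  3   0   0   0   0   0   0  11  11  12  12  12  12  12  12  23  23
  4   0   0   0   0   5   5  11  11  12  12  16  16  17  17  23  23
  5   0   0   0   0   5   5  11  11  12  12  16  16  17  17  23  23

11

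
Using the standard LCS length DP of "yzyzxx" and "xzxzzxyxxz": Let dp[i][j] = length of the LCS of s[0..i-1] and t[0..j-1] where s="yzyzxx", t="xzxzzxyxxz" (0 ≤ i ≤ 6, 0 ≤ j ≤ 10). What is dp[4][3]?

   ''  x  z  x  z  z  x  y  x  x  z
''  0  0  0  0  0  0  0  0  0  0  0
 y  0  0  0  0  0  0  0  1  1  1  1
 z  0  0  1  1  1  1  1  1  1  1  2
 y  0  0  1  1  1  1  1  2  2  2  2
 z  0  0  1  1  2  2  2  2  2  2  3
 x  0  1  1  2  2  2  3  3  3  3  3
 x  0  1  1  2  2  2  3  3  4  4  4

1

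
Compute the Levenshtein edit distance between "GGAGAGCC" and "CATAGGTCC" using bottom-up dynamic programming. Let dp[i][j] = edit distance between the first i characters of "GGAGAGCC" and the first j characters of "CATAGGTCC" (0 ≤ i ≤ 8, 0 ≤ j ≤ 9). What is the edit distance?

   ''  C  A  T  A  G  G  T  C  C
''  0  1  2  3  4  5  6  7  8  9
 G  1  1  2  3  4  4  5  6  7  8
 G  2  2  2  3  4  4  4  5  6  7
 A  3  3  2  3  3  4  5  5  6  7
 G  4  4  3  3  4  3  4  5  6  7
 A  5  5  4  4  3  4  4  5  6  7
 G  6  6  5  5  4  3  4  5  6  7
 C  7  6  6  6  5  4  4  5  5  6
 C  8  7  7  7  6  5  5  5  5  5

5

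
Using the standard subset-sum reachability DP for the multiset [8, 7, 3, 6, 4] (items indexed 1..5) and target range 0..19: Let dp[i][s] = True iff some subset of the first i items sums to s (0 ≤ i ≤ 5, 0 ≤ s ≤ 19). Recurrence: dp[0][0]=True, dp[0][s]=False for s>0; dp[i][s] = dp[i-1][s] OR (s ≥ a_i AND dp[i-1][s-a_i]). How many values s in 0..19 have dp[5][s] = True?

17

i\s   0   1   2   3   4   5   6   7   8   9  10  11  12  13  14  15  16  17  18  19
  0   T   F   F   F   F   F   F   F   F   F   F   F   F   F   F   F   F   F   F   F
  1   T   F   F   F   F   F   F   F   T   F   F   F   F   F   F   F   F   F   F   F
  2   T   F   F   F   F   F   F   T   T   F   F   F   F   F   F   T   F   F   F   F
  3   T   F   F   T   F   F   F   T   T   F   T   T   F   F   F   T   F   F   T   F
  4   T   F   F   T   F   F   T   T   T   T   T   T   F   T   T   T   T   T   T   F
  5   T   F   F   T   T   F   T   T   T   T   T   T   T   T   T   T   T   T   T   T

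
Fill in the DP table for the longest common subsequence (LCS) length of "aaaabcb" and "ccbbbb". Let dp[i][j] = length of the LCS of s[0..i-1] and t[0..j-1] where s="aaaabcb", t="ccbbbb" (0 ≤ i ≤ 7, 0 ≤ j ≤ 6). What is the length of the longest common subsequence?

   ''  c  c  b  b  b  b
''  0  0  0  0  0  0  0
 a  0  0  0  0  0  0  0
 a  0  0  0  0  0  0  0
 a  0  0  0  0  0  0  0
 a  0  0  0  0  0  0  0
 b  0  0  0  1  1  1  1
 c  0  1  1  1  1  1  1
 b  0  1  1  2  2  2  2

2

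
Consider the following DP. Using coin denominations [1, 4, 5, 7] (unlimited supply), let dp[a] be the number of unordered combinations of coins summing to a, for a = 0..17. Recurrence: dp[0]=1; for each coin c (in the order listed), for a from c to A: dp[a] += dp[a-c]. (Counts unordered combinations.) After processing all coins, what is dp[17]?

after  coin     0     1     2     3     4     5     6     7     8     9    10    11    12    13    14    15    16    17
          1     1     1     1     1     1     1     1     1     1     1     1     1     1     1     1     1     1     1
          4     1     1     1     1     2     2     2     2     3     3     3     3     4     4     4     4     5     5
          5     1     1     1     1     2     3     3     3     4     5     6     6     7     8     9    10    11    12
          7     1     1     1     1     2     3     3     4     5     6     7     8    10    11    13    15    17    19

19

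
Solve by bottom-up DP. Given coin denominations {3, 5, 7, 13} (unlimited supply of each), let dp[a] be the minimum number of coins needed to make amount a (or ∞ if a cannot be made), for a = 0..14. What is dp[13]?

1

 a  0  1  2  3  4  5  6  7  8  9 10 11 12 13 14
dp  0  -  -  1  -  1  2  1  2  3  2  3  2  1  2
(- denotes ∞ / unreachable)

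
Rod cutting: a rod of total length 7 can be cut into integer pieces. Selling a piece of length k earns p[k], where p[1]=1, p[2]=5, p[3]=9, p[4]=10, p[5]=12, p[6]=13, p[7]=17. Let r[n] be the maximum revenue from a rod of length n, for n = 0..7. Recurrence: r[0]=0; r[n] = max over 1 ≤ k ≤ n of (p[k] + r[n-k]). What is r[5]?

   n    0    1    2    3    4    5    6    7
r[n]    0    1    5    9   10   14   18   19

14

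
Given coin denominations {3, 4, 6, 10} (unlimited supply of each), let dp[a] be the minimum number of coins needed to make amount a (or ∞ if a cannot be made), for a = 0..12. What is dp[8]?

 a  0  1  2  3  4  5  6  7  8  9 10 11 12
dp  0  -  -  1  1  -  1  2  2  2  1  3  2
(- denotes ∞ / unreachable)

2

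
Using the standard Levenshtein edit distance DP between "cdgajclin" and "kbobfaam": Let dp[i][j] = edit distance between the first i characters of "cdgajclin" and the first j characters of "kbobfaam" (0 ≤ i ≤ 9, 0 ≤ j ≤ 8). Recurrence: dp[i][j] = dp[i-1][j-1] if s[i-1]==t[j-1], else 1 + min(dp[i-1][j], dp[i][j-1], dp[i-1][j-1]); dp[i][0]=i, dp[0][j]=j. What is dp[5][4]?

5

   ''  k  b  o  b  f  a  a  m
''  0  1  2  3  4  5  6  7  8
 c  1  1  2  3  4  5  6  7  8
 d  2  2  2  3  4  5  6  7  8
 g  3  3  3  3  4  5  6  7  8
 a  4  4  4  4  4  5  5  6  7
 j  5  5  5  5  5  5  6  6  7
 c  6  6  6  6  6  6  6  7  7
 l  7  7  7  7  7  7  7  7  8
 i  8  8  8  8  8  8  8  8  8
 n  9  9  9  9  9  9  9  9  9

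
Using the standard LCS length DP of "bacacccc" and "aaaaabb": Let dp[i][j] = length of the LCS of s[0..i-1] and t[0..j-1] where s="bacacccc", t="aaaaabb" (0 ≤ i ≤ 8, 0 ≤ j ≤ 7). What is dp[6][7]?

2

   ''  a  a  a  a  a  b  b
''  0  0  0  0  0  0  0  0
 b  0  0  0  0  0  0  1  1
 a  0  1  1  1  1  1  1  1
 c  0  1  1  1  1  1  1  1
 a  0  1  2  2  2  2  2  2
 c  0  1  2  2  2  2  2  2
 c  0  1  2  2  2  2  2  2
 c  0  1  2  2  2  2  2  2
 c  0  1  2  2  2  2  2  2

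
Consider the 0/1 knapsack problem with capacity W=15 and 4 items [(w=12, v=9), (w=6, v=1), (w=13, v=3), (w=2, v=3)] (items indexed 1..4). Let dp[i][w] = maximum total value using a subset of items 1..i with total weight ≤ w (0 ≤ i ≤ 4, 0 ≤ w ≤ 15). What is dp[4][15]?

12

i\w   0   1   2   3   4   5   6   7   8   9  10  11  12  13  14  15
  0   0   0   0   0   0   0   0   0   0   0   0   0   0   0   0   0
  1   0   0   0   0   0   0   0   0   0   0   0   0   9   9   9   9
  2   0   0   0   0   0   0   1   1   1   1   1   1   9   9   9   9
  3   0   0   0   0   0   0   1   1   1   1   1   1   9   9   9   9
  4   0   0   3   3   3   3   3   3   4   4   4   4   9   9  12  12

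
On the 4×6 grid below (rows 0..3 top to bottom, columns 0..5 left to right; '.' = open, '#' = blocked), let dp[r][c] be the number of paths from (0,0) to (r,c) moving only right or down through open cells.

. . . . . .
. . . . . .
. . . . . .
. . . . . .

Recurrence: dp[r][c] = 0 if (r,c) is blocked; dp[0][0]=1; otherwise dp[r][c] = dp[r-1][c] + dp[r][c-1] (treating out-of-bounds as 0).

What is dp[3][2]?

r\c   0   1   2   3   4   5
  0   1   1   1   1   1   1
  1   1   2   3   4   5   6
  2   1   3   6  10  15  21
  3   1   4  10  20  35  56

10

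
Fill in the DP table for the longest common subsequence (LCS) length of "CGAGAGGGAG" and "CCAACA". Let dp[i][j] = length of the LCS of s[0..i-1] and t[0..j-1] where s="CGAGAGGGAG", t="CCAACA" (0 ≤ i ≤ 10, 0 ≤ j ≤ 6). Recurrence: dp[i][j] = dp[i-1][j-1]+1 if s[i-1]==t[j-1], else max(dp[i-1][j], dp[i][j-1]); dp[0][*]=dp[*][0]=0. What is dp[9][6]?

4

   ''  C  C  A  A  C  A
''  0  0  0  0  0  0  0
 C  0  1  1  1  1  1  1
 G  0  1  1  1  1  1  1
 A  0  1  1  2  2  2  2
 G  0  1  1  2  2  2  2
 A  0  1  1  2  3  3  3
 G  0  1  1  2  3  3  3
 G  0  1  1  2  3  3  3
 G  0  1  1  2  3  3  3
 A  0  1  1  2  3  3  4
 G  0  1  1  2  3  3  4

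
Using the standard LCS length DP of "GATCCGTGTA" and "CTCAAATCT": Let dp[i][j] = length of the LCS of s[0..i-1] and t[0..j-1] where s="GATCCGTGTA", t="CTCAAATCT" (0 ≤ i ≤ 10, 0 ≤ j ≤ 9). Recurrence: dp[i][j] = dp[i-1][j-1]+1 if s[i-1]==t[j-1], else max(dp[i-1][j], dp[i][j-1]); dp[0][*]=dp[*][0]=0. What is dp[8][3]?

2

   ''  C  T  C  A  A  A  T  C  T
''  0  0  0  0  0  0  0  0  0  0
 G  0  0  0  0  0  0  0  0  0  0
 A  0  0  0  0  1  1  1  1  1  1
 T  0  0  1  1  1  1  1  2  2  2
 C  0  1  1  2  2  2  2  2  3  3
 C  0  1  1  2  2  2  2  2  3  3
 G  0  1  1  2  2  2  2  2  3  3
 T  0  1  2  2  2  2  2  3  3  4
 G  0  1  2  2  2  2  2  3  3  4
 T  0  1  2  2  2  2  2  3  3  4
 A  0  1  2  2  3  3  3  3  3  4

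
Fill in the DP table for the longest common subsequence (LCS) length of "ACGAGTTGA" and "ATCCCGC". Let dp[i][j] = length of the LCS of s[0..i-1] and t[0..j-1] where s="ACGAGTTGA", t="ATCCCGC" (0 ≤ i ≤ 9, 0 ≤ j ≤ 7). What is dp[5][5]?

   ''  A  T  C  C  C  G  C
''  0  0  0  0  0  0  0  0
 A  0  1  1  1  1  1  1  1
 C  0  1  1  2  2  2  2  2
 G  0  1  1  2  2  2  3  3
 A  0  1  1  2  2  2  3  3
 G  0  1  1  2  2  2  3  3
 T  0  1  2  2  2  2  3  3
 T  0  1  2  2  2  2  3  3
 G  0  1  2  2  2  2  3  3
 A  0  1  2  2  2  2  3  3

2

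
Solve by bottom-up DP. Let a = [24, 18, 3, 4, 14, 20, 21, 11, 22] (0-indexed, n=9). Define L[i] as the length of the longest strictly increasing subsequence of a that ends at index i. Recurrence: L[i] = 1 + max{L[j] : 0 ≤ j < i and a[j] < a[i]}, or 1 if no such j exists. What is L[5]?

4

   i    0    1    2    3    4    5    6    7    8
a[i]   24   18    3    4   14   20   21   11   22
L[i]    1    1    1    2    3    4    5    3    6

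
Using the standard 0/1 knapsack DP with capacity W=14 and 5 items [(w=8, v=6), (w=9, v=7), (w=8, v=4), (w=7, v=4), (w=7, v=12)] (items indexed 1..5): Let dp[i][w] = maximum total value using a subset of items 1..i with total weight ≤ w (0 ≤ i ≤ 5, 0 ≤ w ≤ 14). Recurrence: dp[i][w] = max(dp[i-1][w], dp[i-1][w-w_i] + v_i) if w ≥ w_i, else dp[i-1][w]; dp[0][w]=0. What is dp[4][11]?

7

i\w   0   1   2   3   4   5   6   7   8   9  10  11  12  13  14
  0   0   0   0   0   0   0   0   0   0   0   0   0   0   0   0
  1   0   0   0   0   0   0   0   0   6   6   6   6   6   6   6
  2   0   0   0   0   0   0   0   0   6   7   7   7   7   7   7
  3   0   0   0   0   0   0   0   0   6   7   7   7   7   7   7
  4   0   0   0   0   0   0   0   4   6   7   7   7   7   7   7
  5   0   0   0   0   0   0   0  12  12  12  12  12  12  12  16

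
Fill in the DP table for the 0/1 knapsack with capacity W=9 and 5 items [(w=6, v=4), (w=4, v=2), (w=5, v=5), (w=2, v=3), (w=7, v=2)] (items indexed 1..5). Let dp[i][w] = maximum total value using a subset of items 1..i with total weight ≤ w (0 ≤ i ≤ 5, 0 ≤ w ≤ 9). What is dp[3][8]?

5

i\w   0   1   2   3   4   5   6   7   8   9
  0   0   0   0   0   0   0   0   0   0   0
  1   0   0   0   0   0   0   4   4   4   4
  2   0   0   0   0   2   2   4   4   4   4
  3   0   0   0   0   2   5   5   5   5   7
  4   0   0   3   3   3   5   5   8   8   8
  5   0   0   3   3   3   5   5   8   8   8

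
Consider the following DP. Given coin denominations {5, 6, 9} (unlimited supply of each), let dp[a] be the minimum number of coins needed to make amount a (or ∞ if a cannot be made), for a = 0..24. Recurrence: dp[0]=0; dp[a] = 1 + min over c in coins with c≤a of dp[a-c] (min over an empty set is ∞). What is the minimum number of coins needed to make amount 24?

 a  0  1  2  3  4  5  6  7  8  9 10 11 12 13 14 15 16 17 18 19 20 21 22 23 24
dp  0  -  -  -  -  1  1  -  -  1  2  2  2  -  2  2  3  3  2  3  3  3  4  3  3
(- denotes ∞ / unreachable)

3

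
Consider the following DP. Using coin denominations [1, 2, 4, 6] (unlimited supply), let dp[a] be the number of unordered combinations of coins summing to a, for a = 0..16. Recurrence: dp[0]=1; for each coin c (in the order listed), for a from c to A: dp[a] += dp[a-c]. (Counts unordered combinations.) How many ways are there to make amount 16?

after  coin     0     1     2     3     4     5     6     7     8     9    10    11    12    13    14    15    16
          1     1     1     1     1     1     1     1     1     1     1     1     1     1     1     1     1     1
          2     1     1     2     2     3     3     4     4     5     5     6     6     7     7     8     8     9
          4     1     1     2     2     4     4     6     6     9     9    12    12    16    16    20    20    25
          6     1     1     2     2     4     4     7     7    11    11    16    16    23    23    31    31    41

41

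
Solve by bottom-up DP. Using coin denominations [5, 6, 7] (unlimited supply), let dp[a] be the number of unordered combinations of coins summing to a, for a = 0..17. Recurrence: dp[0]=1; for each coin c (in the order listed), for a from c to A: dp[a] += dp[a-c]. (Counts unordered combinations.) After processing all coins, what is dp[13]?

1

after  coin     0     1     2     3     4     5     6     7     8     9    10    11    12    13    14    15    16    17
          5     1     0     0     0     0     1     0     0     0     0     1     0     0     0     0     1     0     0
          6     1     0     0     0     0     1     1     0     0     0     1     1     1     0     0     1     1     1
          7     1     0     0     0     0     1     1     1     0     0     1     1     2     1     1     1     1     2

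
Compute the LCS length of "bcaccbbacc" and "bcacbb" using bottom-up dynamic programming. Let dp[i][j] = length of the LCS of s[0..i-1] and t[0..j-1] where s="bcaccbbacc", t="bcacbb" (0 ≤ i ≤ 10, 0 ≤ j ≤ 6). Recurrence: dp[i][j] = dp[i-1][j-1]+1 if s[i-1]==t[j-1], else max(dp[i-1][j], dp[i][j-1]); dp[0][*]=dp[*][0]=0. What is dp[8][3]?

3

   ''  b  c  a  c  b  b
''  0  0  0  0  0  0  0
 b  0  1  1  1  1  1  1
 c  0  1  2  2  2  2  2
 a  0  1  2  3  3  3  3
 c  0  1  2  3  4  4  4
 c  0  1  2  3  4  4  4
 b  0  1  2  3  4  5  5
 b  0  1  2  3  4  5  6
 a  0  1  2  3  4  5  6
 c  0  1  2  3  4  5  6
 c  0  1  2  3  4  5  6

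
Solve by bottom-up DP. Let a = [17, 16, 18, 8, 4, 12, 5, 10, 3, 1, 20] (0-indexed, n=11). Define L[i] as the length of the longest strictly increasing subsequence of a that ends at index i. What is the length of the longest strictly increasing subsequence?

4

   i    0    1    2    3    4    5    6    7    8    9   10
a[i]   17   16   18    8    4   12    5   10    3    1   20
L[i]    1    1    2    1    1    2    2    3    1    1    4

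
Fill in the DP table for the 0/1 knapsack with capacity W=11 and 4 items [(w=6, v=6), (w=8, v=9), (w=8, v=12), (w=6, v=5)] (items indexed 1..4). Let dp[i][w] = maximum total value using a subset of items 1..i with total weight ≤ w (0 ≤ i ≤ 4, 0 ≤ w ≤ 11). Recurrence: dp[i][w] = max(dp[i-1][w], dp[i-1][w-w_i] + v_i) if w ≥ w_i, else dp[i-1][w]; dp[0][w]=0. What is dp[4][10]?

12

i\w   0   1   2   3   4   5   6   7   8   9  10  11
  0   0   0   0   0   0   0   0   0   0   0   0   0
  1   0   0   0   0   0   0   6   6   6   6   6   6
  2   0   0   0   0   0   0   6   6   9   9   9   9
  3   0   0   0   0   0   0   6   6  12  12  12  12
  4   0   0   0   0   0   0   6   6  12  12  12  12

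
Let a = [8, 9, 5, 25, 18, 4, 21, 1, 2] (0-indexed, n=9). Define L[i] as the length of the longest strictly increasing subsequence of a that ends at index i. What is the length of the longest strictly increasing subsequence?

4

   i    0    1    2    3    4    5    6    7    8
a[i]    8    9    5   25   18    4   21    1    2
L[i]    1    2    1    3    3    1    4    1    2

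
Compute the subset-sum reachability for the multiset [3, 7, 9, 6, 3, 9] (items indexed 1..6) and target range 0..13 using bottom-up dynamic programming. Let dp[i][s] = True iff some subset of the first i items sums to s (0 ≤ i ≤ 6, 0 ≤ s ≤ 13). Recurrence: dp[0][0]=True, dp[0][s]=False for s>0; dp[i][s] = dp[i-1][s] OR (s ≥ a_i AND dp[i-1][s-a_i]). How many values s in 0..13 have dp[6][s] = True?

8

i\s   0   1   2   3   4   5   6   7   8   9  10  11  12  13
  0   T   F   F   F   F   F   F   F   F   F   F   F   F   F
  1   T   F   F   T   F   F   F   F   F   F   F   F   F   F
  2   T   F   F   T   F   F   F   T   F   F   T   F   F   F
  3   T   F   F   T   F   F   F   T   F   T   T   F   T   F
  4   T   F   F   T   F   F   T   T   F   T   T   F   T   T
  5   T   F   F   T   F   F   T   T   F   T   T   F   T   T
  6   T   F   F   T   F   F   T   T   F   T   T   F   T   T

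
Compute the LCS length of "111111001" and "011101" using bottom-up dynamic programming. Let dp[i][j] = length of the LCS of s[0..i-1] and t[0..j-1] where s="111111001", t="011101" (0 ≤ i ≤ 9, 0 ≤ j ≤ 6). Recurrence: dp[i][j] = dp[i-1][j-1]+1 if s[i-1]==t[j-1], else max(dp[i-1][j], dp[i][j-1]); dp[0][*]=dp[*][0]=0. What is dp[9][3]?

   ''  0  1  1  1  0  1
''  0  0  0  0  0  0  0
 1  0  0  1  1  1  1  1
 1  0  0  1  2  2  2  2
 1  0  0  1  2  3  3  3
 1  0  0  1  2  3  3  4
 1  0  0  1  2  3  3  4
 1  0  0  1  2  3  3  4
 0  0  1  1  2  3  4  4
 0  0  1  1  2  3  4  4
 1  0  1  2  2  3  4  5

2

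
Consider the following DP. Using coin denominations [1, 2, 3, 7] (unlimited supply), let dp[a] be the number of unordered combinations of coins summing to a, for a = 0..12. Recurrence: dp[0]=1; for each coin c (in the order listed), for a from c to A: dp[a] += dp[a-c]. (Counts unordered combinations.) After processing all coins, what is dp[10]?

after  coin     0     1     2     3     4     5     6     7     8     9    10    11    12
          1     1     1     1     1     1     1     1     1     1     1     1     1     1
          2     1     1     2     2     3     3     4     4     5     5     6     6     7
          3     1     1     2     3     4     5     7     8    10    12    14    16    19
          7     1     1     2     3     4     5     7     9    11    14    17    20    24

17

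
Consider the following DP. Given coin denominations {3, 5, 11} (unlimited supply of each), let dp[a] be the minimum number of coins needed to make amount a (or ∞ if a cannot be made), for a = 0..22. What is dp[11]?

 a  0  1  2  3  4  5  6  7  8  9 10 11 12 13 14 15 16 17 18 19 20 21 22
dp  0  -  -  1  -  1  2  -  2  3  2  1  4  3  2  3  2  3  4  3  4  3  2
(- denotes ∞ / unreachable)

1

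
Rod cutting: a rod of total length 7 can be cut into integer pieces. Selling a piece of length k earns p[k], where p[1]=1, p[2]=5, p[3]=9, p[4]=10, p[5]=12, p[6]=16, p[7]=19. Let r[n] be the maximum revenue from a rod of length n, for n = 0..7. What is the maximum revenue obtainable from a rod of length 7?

   n    0    1    2    3    4    5    6    7
r[n]    0    1    5    9   10   14   18   19

19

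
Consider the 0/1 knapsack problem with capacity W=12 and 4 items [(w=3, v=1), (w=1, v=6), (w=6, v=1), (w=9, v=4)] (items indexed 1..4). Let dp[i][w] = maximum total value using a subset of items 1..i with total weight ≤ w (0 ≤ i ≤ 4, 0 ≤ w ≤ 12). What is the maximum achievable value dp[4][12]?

i\w   0   1   2   3   4   5   6   7   8   9  10  11  12
  0   0   0   0   0   0   0   0   0   0   0   0   0   0
  1   0   0   0   1   1   1   1   1   1   1   1   1   1
  2   0   6   6   6   7   7   7   7   7   7   7   7   7
  3   0   6   6   6   7   7   7   7   7   7   8   8   8
  4   0   6   6   6   7   7   7   7   7   7  10  10  10

10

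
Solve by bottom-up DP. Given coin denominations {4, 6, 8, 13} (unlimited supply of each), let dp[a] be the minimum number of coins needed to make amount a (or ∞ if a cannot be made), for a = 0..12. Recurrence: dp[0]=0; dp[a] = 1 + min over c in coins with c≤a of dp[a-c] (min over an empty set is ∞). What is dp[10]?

 a  0  1  2  3  4  5  6  7  8  9 10 11 12
dp  0  -  -  -  1  -  1  -  1  -  2  -  2
(- denotes ∞ / unreachable)

2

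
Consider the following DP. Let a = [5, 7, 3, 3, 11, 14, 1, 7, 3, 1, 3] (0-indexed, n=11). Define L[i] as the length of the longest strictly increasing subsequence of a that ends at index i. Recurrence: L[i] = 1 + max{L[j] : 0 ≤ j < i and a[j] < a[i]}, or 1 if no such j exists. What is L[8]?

2

   i    0    1    2    3    4    5    6    7    8    9   10
a[i]    5    7    3    3   11   14    1    7    3    1    3
L[i]    1    2    1    1    3    4    1    2    2    1    2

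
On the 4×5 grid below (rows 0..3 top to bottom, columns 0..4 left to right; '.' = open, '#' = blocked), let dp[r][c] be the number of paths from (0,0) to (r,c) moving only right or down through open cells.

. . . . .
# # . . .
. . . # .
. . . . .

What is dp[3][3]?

1

r\c   0   1   2   3   4
  0   1   1   1   1   1
  1   0   0   1   2   3
  2   0   0   1   0   3
  3   0   0   1   1   4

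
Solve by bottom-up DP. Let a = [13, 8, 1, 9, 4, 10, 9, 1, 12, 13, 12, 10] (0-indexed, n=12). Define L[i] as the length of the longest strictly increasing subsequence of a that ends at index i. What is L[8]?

4

   i    0    1    2    3    4    5    6    7    8    9   10   11
a[i]   13    8    1    9    4   10    9    1   12   13   12   10
L[i]    1    1    1    2    2    3    3    1    4    5    4    4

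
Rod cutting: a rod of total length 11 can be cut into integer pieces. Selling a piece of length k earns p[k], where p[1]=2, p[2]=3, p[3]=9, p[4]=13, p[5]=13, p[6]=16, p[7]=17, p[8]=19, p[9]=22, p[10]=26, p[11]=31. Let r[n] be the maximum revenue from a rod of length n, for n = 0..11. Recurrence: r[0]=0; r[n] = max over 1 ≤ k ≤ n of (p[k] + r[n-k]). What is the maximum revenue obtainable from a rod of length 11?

   n    0    1    2    3    4    5    6    7    8    9   10   11
r[n]    0    2    4    9   13   15   18   22   26   28   31   35

35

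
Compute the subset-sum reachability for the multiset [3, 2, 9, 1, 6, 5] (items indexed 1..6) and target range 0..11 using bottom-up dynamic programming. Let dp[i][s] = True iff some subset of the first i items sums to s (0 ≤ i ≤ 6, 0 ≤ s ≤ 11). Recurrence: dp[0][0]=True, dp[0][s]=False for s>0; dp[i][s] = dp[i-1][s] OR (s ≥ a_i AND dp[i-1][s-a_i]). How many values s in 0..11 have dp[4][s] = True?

i\s   0   1   2   3   4   5   6   7   8   9  10  11
  0   T   F   F   F   F   F   F   F   F   F   F   F
  1   T   F   F   T   F   F   F   F   F   F   F   F
  2   T   F   T   T   F   T   F   F   F   F   F   F
  3   T   F   T   T   F   T   F   F   F   T   F   T
  4   T   T   T   T   T   T   T   F   F   T   T   T
  5   T   T   T   T   T   T   T   T   T   T   T   T
  6   T   T   T   T   T   T   T   T   T   T   T   T

10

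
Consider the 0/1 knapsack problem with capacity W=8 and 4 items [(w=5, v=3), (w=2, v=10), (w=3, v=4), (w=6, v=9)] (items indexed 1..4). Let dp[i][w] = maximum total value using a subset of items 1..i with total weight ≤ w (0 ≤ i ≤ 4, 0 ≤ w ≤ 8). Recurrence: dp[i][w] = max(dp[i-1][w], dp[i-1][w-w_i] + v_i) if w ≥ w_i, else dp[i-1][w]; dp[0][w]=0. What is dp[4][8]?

19

i\w   0   1   2   3   4   5   6   7   8
  0   0   0   0   0   0   0   0   0   0
  1   0   0   0   0   0   3   3   3   3
  2   0   0  10  10  10  10  10  13  13
  3   0   0  10  10  10  14  14  14  14
  4   0   0  10  10  10  14  14  14  19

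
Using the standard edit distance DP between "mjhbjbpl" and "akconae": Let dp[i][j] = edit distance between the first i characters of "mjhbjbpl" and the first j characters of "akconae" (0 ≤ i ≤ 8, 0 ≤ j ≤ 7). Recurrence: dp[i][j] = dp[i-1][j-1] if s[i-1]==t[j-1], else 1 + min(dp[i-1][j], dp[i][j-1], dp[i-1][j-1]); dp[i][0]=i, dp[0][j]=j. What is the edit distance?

8

   ''  a  k  c  o  n  a  e
''  0  1  2  3  4  5  6  7
 m  1  1  2  3  4  5  6  7
 j  2  2  2  3  4  5  6  7
 h  3  3  3  3  4  5  6  7
 b  4  4  4  4  4  5  6  7
 j  5  5  5  5  5  5  6  7
 b  6  6  6  6  6  6  6  7
 p  7  7  7  7  7  7  7  7
 l  8  8  8  8  8  8  8  8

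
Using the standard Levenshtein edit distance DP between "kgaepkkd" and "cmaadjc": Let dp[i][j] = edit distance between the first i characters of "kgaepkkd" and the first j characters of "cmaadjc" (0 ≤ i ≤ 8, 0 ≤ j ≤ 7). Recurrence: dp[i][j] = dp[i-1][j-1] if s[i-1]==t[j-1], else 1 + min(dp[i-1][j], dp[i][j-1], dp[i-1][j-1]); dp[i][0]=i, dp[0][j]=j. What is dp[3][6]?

   ''  c  m  a  a  d  j  c
''  0  1  2  3  4  5  6  7
 k  1  1  2  3  4  5  6  7
 g  2  2  2  3  4  5  6  7
 a  3  3  3  2  3  4  5  6
 e  4  4  4  3  3  4  5  6
 p  5  5  5  4  4  4  5  6
 k  6  6  6  5  5  5  5  6
 k  7  7  7  6  6  6  6  6
 d  8  8  8  7  7  6  7  7

5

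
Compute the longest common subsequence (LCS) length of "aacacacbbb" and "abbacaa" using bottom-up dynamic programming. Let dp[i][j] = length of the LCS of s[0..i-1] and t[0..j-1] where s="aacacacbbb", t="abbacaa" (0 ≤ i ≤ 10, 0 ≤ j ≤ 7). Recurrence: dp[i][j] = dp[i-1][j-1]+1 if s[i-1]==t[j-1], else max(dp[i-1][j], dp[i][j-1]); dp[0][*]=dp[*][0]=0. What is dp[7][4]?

2

   ''  a  b  b  a  c  a  a
''  0  0  0  0  0  0  0  0
 a  0  1  1  1  1  1  1  1
 a  0  1  1  1  2  2  2  2
 c  0  1  1  1  2  3  3  3
 a  0  1  1  1  2  3  4  4
 c  0  1  1  1  2  3  4  4
 a  0  1  1  1  2  3  4  5
 c  0  1  1  1  2  3  4  5
 b  0  1  2  2  2  3  4  5
 b  0  1  2  3  3  3  4  5
 b  0  1  2  3  3  3  4  5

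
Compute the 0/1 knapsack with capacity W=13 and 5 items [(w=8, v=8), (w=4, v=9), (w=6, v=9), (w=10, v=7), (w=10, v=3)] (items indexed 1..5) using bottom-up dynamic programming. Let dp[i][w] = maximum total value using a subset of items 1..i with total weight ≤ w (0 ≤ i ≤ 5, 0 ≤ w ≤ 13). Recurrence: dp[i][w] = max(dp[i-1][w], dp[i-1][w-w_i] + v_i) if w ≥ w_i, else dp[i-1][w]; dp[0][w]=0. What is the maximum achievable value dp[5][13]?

18

i\w   0   1   2   3   4   5   6   7   8   9  10  11  12  13
  0   0   0   0   0   0   0   0   0   0   0   0   0   0   0
  1   0   0   0   0   0   0   0   0   8   8   8   8   8   8
  2   0   0   0   0   9   9   9   9   9   9   9   9  17  17
  3   0   0   0   0   9   9   9   9   9   9  18  18  18  18
  4   0   0   0   0   9   9   9   9   9   9  18  18  18  18
  5   0   0   0   0   9   9   9   9   9   9  18  18  18  18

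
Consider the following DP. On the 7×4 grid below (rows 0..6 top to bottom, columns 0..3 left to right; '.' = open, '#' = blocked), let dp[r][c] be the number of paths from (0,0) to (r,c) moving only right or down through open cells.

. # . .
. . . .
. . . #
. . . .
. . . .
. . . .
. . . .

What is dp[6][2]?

21

r\c   0   1   2   3
  0   1   0   0   0
  1   1   1   1   1
  2   1   2   3   0
  3   1   3   6   6
  4   1   4  10  16
  5   1   5  15  31
  6   1   6  21  52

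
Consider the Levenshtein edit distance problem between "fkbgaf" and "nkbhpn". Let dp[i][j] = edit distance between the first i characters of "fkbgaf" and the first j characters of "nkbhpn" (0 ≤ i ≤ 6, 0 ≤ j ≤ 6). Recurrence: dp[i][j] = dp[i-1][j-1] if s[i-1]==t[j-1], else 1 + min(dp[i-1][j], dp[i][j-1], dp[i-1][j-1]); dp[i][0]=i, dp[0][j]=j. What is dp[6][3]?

4

   ''  n  k  b  h  p  n
''  0  1  2  3  4  5  6
 f  1  1  2  3  4  5  6
 k  2  2  1  2  3  4  5
 b  3  3  2  1  2  3  4
 g  4  4  3  2  2  3  4
 a  5  5  4  3  3  3  4
 f  6  6  5  4  4  4  4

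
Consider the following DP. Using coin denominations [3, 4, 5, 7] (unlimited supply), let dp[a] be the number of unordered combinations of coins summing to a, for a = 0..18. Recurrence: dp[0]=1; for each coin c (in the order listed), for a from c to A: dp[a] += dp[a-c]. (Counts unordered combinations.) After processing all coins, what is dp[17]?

7

after  coin     0     1     2     3     4     5     6     7     8     9    10    11    12    13    14    15    16    17    18
          3     1     0     0     1     0     0     1     0     0     1     0     0     1     0     0     1     0     0     1
          4     1     0     0     1     1     0     1     1     1     1     1     1     2     1     1     2     2     1     2
          5     1     0     0     1     1     1     1     1     2     2     2     2     3     3     3     4     4     4     5
          7     1     0     0     1     1     1     1     2     2     2     3     3     4     4     5     6     6     7     8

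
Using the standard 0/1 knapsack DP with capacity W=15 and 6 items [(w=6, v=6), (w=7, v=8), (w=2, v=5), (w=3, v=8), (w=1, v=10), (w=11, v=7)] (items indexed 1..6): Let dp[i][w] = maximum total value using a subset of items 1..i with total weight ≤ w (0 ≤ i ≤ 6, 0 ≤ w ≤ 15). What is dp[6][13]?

i\w   0   1   2   3   4   5   6   7   8   9  10  11  12  13  14  15
  0   0   0   0   0   0   0   0   0   0   0   0   0   0   0   0   0
  1   0   0   0   0   0   0   6   6   6   6   6   6   6   6   6   6
  2   0   0   0   0   0   0   6   8   8   8   8   8   8  14  14  14
  3   0   0   5   5   5   5   6   8  11  13  13  13  13  14  14  19
  4   0   0   5   8   8  13  13  13  13  14  16  19  21  21  21  21
  5   0  10  10  15  18  18  23  23  23  23  24  26  29  31  31  31
  6   0  10  10  15  18  18  23  23  23  23  24  26  29  31  31  31

31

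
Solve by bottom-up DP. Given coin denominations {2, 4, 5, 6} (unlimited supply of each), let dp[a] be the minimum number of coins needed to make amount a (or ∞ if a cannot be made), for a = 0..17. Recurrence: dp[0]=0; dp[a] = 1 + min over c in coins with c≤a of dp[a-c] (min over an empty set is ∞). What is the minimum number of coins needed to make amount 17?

 a  0  1  2  3  4  5  6  7  8  9 10 11 12 13 14 15 16 17
dp  0  -  1  -  1  1  1  2  2  2  2  2  2  3  3  3  3  3
(- denotes ∞ / unreachable)

3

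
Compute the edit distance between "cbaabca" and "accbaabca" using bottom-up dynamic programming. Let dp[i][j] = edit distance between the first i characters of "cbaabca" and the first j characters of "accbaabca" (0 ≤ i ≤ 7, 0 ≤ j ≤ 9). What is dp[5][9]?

4

   ''  a  c  c  b  a  a  b  c  a
''  0  1  2  3  4  5  6  7  8  9
 c  1  1  1  2  3  4  5  6  7  8
 b  2  2  2  2  2  3  4  5  6  7
 a  3  2  3  3  3  2  3  4  5  6
 a  4  3  3  4  4  3  2  3  4  5
 b  5  4  4  4  4  4  3  2  3  4
 c  6  5  4  4  5  5  4  3  2  3
 a  7  6  5  5  5  5  5  4  3  2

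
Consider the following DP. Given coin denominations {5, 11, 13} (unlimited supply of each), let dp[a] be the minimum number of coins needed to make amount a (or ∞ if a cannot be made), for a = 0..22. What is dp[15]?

3

 a  0  1  2  3  4  5  6  7  8  9 10 11 12 13 14 15 16 17 18 19 20 21 22
dp  0  -  -  -  -  1  -  -  -  -  2  1  -  1  -  3  2  -  2  -  4  3  2
(- denotes ∞ / unreachable)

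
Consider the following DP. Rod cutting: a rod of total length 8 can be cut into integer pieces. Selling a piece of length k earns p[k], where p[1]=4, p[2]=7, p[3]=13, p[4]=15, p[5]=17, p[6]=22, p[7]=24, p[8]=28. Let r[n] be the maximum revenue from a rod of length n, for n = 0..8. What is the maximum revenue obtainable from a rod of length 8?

   n    0    1    2    3    4    5    6    7    8
r[n]    0    4    8   13   17   21   26   30   34

34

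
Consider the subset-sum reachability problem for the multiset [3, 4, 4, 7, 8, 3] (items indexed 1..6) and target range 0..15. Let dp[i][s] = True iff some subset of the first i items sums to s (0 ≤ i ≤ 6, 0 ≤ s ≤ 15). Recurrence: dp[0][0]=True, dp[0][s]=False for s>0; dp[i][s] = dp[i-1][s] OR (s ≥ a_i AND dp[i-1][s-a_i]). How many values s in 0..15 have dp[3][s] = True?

i\s   0   1   2   3   4   5   6   7   8   9  10  11  12  13  14  15
  0   T   F   F   F   F   F   F   F   F   F   F   F   F   F   F   F
  1   T   F   F   T   F   F   F   F   F   F   F   F   F   F   F   F
  2   T   F   F   T   T   F   F   T   F   F   F   F   F   F   F   F
  3   T   F   F   T   T   F   F   T   T   F   F   T   F   F   F   F
  4   T   F   F   T   T   F   F   T   T   F   T   T   F   F   T   T
  5   T   F   F   T   T   F   F   T   T   F   T   T   T   F   T   T
  6   T   F   F   T   T   F   T   T   T   F   T   T   T   T   T   T

6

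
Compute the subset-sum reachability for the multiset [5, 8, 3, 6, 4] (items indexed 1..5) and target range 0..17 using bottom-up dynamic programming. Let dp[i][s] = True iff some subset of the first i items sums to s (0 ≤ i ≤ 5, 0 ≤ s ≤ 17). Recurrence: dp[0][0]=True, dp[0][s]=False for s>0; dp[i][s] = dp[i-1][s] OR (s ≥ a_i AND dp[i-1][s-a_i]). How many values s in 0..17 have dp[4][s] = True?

i\s   0   1   2   3   4   5   6   7   8   9  10  11  12  13  14  15  16  17
  0   T   F   F   F   F   F   F   F   F   F   F   F   F   F   F   F   F   F
  1   T   F   F   F   F   T   F   F   F   F   F   F   F   F   F   F   F   F
  2   T   F   F   F   F   T   F   F   T   F   F   F   F   T   F   F   F   F
  3   T   F   F   T   F   T   F   F   T   F   F   T   F   T   F   F   T   F
  4   T   F   F   T   F   T   T   F   T   T   F   T   F   T   T   F   T   T
  5   T   F   F   T   T   T   T   T   T   T   T   T   T   T   T   T   T   T

11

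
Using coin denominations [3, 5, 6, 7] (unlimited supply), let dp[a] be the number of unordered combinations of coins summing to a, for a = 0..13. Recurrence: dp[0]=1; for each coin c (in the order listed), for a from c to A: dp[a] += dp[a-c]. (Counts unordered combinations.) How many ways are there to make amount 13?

after  coin     0     1     2     3     4     5     6     7     8     9    10    11    12    13
          3     1     0     0     1     0     0     1     0     0     1     0     0     1     0
          5     1     0     0     1     0     1     1     0     1     1     1     1     1     1
          6     1     0     0     1     0     1     2     0     1     2     1     2     3     1
          7     1     0     0     1     0     1     2     1     1     2     2     2     4     3

3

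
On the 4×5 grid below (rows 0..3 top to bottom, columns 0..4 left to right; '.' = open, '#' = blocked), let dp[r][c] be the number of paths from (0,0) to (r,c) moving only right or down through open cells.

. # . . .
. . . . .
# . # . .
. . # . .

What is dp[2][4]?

2

r\c   0   1   2   3   4
  0   1   0   0   0   0
  1   1   1   1   1   1
  2   0   1   0   1   2
  3   0   1   0   1   3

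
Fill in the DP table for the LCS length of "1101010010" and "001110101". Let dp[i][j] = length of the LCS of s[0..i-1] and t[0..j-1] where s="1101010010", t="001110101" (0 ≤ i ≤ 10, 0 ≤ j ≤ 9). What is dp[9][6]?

4

   ''  0  0  1  1  1  0  1  0  1
''  0  0  0  0  0  0  0  0  0  0
 1  0  0  0  1  1  1  1  1  1  1
 1  0  0  0  1  2  2  2  2  2  2
 0  0  1  1  1  2  2  3  3  3  3
 1  0  1  1  2  2  3  3  4  4  4
 0  0  1  2  2  2  3  4  4  5  5
 1  0  1  2  3  3  3  4  5  5  6
 0  0  1  2  3  3  3  4  5  6  6
 0  0  1  2  3  3  3  4  5  6  6
 1  0  1  2  3  4  4  4  5  6  7
 0  0  1  2  3  4  4  5  5  6  7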